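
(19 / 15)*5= 19 / 3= 6.33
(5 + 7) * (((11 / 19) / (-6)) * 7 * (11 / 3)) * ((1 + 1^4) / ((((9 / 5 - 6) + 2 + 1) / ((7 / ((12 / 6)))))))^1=29645 / 171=173.36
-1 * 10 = -10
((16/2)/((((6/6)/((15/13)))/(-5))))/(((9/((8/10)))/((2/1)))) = -320/39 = -8.21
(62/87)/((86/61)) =1891/3741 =0.51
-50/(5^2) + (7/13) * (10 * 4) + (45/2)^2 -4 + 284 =41901/52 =805.79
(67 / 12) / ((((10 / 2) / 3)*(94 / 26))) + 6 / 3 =2751 / 940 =2.93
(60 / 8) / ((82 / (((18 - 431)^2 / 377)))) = 2558535 / 61828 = 41.38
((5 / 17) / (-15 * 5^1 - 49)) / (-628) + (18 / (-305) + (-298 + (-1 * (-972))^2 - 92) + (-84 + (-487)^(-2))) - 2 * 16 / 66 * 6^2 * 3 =994652035654042295527 / 1053369397828880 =944257.58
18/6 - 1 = 2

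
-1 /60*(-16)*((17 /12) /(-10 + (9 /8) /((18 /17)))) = -272 /6435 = -0.04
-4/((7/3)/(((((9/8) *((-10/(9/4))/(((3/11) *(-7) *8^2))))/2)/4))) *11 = -605/6272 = -0.10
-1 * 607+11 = -596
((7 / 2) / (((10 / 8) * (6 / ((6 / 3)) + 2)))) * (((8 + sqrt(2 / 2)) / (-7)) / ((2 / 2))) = -18 / 25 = -0.72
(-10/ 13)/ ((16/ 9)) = -45/ 104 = -0.43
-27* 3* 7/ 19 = -567/ 19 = -29.84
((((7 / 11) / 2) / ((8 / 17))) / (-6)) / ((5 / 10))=-0.23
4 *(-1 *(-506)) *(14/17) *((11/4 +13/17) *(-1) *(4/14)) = -483736/289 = -1673.83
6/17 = 0.35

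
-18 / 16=-9 / 8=-1.12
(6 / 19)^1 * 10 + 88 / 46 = 2216 / 437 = 5.07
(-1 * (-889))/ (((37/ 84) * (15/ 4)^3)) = 1593088/ 41625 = 38.27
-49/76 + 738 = 56039/76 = 737.36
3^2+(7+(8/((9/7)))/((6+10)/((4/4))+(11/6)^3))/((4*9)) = 1585841/172332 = 9.20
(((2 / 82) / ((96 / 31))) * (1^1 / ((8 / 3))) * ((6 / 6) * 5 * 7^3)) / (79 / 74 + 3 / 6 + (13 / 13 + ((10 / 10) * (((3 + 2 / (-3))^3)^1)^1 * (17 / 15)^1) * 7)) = 796677525 / 16255197184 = 0.05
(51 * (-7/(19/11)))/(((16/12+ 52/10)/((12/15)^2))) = -13464/665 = -20.25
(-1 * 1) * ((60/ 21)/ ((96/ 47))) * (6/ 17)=-235/ 476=-0.49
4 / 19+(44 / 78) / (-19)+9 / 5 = 7339 / 3705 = 1.98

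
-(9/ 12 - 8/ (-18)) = -1.19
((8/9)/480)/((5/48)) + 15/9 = 379/225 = 1.68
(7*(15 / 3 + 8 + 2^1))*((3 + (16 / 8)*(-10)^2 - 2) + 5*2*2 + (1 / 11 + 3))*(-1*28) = -7247100 / 11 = -658827.27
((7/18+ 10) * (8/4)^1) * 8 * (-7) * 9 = -10472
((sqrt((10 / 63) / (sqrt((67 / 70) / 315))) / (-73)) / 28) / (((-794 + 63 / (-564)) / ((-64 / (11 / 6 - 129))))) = 30080*134^(3 / 4)*sqrt(3) / 3899955808483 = 0.00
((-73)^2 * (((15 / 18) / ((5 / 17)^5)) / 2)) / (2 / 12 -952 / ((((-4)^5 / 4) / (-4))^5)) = 253886856687517696 / 41942816875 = 6053166.56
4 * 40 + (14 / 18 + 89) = 2248 / 9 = 249.78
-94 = -94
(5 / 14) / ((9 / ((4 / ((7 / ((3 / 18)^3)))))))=5 / 47628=0.00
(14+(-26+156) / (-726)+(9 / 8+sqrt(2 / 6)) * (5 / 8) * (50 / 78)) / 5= 25 * sqrt(3) / 936+4310269 / 1510080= 2.90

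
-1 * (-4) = 4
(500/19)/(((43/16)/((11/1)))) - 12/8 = 173549/1634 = 106.21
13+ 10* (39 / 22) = 30.73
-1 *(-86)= 86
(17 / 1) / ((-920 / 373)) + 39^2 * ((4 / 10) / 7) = 515341 / 6440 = 80.02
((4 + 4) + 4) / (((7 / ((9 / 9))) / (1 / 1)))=12 / 7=1.71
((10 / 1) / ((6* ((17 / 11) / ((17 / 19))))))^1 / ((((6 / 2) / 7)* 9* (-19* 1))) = -385 / 29241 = -0.01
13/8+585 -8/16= 4689/8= 586.12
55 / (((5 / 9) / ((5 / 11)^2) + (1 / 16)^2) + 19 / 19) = 633600 / 42541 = 14.89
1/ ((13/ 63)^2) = 3969/ 169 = 23.49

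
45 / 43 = 1.05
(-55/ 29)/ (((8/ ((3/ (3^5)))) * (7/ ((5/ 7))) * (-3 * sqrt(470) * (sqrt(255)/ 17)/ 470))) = 275 * sqrt(4794)/ 8287272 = 0.00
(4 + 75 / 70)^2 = 5041 / 196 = 25.72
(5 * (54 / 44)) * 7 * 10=4725 / 11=429.55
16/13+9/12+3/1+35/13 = 399/52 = 7.67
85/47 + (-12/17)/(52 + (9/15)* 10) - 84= -1904741/23171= -82.20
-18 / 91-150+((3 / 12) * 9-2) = -54581 / 364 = -149.95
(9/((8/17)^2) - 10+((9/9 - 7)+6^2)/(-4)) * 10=7405/32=231.41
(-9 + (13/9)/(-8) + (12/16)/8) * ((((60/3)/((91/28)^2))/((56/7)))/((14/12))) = -13085/7098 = -1.84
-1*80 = -80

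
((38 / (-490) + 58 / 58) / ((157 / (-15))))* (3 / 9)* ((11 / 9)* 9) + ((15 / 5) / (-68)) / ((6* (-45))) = -15206627 / 47081160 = -0.32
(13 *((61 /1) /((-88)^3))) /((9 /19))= -15067 /6133248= -0.00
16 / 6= 8 / 3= 2.67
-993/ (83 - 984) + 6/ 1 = 6399/ 901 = 7.10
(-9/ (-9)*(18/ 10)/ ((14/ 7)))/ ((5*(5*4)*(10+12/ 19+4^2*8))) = 57/ 878000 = 0.00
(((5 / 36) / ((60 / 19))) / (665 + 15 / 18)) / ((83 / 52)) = 247 / 5968530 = 0.00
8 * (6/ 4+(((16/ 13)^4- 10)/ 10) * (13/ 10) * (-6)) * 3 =9899964/ 54925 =180.25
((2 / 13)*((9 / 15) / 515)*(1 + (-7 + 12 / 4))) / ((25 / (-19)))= 342 / 836875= 0.00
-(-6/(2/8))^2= -576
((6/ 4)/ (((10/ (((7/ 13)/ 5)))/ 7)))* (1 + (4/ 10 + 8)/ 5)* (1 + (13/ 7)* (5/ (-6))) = -10787/ 65000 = -0.17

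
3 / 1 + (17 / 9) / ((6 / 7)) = 281 / 54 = 5.20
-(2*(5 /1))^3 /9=-1000 /9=-111.11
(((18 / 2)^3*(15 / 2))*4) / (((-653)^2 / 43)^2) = 40437630 / 181824635281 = 0.00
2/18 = 1/9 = 0.11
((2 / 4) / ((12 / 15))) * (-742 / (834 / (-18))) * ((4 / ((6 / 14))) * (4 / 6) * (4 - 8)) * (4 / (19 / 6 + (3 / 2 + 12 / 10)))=-169.85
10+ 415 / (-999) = 9575 / 999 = 9.58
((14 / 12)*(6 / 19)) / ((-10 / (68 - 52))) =-0.59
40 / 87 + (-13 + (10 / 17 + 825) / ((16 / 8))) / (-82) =-4.42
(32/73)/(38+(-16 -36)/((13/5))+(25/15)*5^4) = 96/232067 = 0.00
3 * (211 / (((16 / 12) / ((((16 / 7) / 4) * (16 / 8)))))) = 3798 / 7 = 542.57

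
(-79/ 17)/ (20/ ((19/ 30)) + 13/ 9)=-13509/ 95999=-0.14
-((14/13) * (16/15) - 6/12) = -253/390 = -0.65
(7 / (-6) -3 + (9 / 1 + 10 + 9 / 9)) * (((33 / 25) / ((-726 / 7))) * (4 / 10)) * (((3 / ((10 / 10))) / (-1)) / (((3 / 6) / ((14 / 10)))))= 931 / 1375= 0.68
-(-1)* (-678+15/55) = -7455/11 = -677.73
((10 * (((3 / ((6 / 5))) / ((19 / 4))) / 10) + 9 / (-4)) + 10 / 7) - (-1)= 375 / 532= 0.70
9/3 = 3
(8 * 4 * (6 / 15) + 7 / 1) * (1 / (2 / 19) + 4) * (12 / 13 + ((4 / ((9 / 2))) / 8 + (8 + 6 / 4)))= 146421 / 52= 2815.79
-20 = -20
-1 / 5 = -0.20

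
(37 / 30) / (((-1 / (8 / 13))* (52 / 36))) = -444 / 845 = -0.53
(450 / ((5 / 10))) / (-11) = -900 / 11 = -81.82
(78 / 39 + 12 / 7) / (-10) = -13 / 35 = -0.37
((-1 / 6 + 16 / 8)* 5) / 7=55 / 42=1.31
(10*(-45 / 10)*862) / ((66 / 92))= -594780 / 11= -54070.91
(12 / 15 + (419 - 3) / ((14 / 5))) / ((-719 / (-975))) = 1019460 / 5033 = 202.56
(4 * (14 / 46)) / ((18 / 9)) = 14 / 23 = 0.61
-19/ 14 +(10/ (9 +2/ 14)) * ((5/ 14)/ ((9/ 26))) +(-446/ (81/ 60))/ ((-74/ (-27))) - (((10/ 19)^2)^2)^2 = -153002477219116097/ 1266837934354272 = -120.78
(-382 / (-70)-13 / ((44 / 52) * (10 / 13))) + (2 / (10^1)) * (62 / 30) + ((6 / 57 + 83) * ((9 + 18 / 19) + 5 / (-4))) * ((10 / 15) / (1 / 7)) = 2334218914 / 694925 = 3358.95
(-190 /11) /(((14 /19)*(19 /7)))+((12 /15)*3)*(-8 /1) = -1531 /55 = -27.84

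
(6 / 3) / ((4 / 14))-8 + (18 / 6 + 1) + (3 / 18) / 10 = 181 / 60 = 3.02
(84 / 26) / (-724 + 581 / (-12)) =-504 / 120497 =-0.00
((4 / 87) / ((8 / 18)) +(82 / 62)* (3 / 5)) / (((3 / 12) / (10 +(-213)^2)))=731872512 / 4495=162819.25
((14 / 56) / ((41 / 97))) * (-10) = -485 / 82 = -5.91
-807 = -807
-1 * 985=-985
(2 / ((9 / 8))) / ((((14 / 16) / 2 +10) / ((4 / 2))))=0.34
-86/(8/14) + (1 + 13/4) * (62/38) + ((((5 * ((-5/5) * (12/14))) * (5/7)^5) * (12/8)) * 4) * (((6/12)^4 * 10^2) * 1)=-1550855739/8941324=-173.45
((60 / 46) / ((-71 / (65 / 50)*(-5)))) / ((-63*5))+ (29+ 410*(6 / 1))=2133881912 / 857325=2489.00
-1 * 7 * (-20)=140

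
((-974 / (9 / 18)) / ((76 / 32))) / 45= -15584 / 855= -18.23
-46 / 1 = -46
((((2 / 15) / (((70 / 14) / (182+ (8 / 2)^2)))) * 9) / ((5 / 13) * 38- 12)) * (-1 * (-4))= 30888 / 425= 72.68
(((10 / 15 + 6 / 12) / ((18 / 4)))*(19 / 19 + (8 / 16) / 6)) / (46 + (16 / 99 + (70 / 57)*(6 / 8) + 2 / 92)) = 437437 / 73363608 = 0.01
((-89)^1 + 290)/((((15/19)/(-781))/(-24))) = 23861112/5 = 4772222.40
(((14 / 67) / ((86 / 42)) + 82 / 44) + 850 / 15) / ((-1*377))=-11148707 / 71685042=-0.16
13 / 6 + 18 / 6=31 / 6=5.17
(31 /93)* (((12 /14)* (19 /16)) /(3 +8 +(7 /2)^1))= 19 /812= 0.02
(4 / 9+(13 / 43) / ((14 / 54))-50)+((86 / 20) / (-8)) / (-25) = -262057513 / 5418000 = -48.37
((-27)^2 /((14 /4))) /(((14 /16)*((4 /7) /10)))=29160 /7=4165.71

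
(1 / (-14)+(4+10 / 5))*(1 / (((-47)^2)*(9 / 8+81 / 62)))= 10292 / 9324189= 0.00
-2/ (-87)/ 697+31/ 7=1879823/ 424473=4.43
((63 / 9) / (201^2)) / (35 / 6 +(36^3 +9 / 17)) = 238 / 64097007987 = 0.00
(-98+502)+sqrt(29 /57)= sqrt(1653) /57+404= 404.71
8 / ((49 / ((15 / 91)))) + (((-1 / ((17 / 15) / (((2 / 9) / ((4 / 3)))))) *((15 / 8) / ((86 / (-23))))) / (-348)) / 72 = 23441834155 / 871154758656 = 0.03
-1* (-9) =9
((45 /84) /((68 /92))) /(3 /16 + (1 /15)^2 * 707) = 310500 /1426453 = 0.22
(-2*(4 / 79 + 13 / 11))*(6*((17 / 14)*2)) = -31212 / 869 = -35.92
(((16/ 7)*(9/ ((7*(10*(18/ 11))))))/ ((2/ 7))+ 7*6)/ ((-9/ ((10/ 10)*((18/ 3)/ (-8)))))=373/ 105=3.55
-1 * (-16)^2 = -256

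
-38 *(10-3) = -266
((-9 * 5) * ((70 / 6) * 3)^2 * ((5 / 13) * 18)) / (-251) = 4961250 / 3263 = 1520.46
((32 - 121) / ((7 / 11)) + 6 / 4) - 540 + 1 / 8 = -37981 / 56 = -678.23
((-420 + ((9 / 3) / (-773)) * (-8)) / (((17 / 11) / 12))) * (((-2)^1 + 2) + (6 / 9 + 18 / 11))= -98689344 / 13141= -7510.03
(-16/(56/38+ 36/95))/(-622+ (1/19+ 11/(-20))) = 36100/2602039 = 0.01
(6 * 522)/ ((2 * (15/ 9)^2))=14094/ 25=563.76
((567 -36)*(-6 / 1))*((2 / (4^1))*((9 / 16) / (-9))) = 1593 / 16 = 99.56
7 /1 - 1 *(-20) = 27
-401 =-401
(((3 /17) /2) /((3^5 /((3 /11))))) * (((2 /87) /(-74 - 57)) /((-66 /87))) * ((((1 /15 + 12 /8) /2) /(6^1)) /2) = 47 /31430630880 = 0.00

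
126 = 126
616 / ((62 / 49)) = 15092 / 31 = 486.84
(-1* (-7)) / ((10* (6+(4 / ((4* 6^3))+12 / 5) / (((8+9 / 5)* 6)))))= 4536 / 39145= 0.12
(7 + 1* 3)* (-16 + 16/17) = -2560/17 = -150.59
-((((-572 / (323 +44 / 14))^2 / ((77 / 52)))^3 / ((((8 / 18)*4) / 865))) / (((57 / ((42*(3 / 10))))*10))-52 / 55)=-523129169499273205479052 / 5480093838890260248615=-95.46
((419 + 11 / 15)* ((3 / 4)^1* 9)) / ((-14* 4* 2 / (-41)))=290403 / 280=1037.15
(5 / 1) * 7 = 35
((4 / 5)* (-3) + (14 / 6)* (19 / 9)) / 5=341 / 675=0.51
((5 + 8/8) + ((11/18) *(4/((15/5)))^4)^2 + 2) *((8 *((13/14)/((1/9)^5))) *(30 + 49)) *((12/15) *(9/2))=51218478272/35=1463385093.49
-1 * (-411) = 411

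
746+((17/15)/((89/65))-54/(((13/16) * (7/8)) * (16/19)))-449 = 5044784/24297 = 207.63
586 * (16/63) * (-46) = -431296/63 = -6845.97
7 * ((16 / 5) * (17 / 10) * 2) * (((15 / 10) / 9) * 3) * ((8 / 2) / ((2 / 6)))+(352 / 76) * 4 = 225856 / 475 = 475.49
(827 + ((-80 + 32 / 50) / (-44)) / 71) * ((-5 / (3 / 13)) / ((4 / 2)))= -69973241 / 7810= -8959.44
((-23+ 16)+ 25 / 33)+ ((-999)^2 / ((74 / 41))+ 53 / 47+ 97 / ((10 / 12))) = 8577926249 / 15510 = 553057.79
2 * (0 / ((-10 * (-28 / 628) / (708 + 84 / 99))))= 0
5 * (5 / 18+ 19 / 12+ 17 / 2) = 1865 / 36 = 51.81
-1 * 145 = -145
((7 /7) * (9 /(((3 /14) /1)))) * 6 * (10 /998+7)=881496 /499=1766.53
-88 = -88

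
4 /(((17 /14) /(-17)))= -56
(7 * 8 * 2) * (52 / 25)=5824 / 25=232.96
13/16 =0.81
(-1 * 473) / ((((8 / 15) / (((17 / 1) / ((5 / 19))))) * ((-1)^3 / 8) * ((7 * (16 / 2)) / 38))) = 8708403 / 28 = 311014.39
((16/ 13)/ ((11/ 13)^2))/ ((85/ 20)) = 832/ 2057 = 0.40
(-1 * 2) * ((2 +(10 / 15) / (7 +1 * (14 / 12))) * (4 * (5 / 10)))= -408 / 49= -8.33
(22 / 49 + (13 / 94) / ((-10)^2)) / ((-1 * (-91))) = 207437 / 41914600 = 0.00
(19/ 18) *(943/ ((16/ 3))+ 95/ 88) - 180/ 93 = 18250921/ 98208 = 185.84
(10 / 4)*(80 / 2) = 100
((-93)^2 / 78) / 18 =961 / 156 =6.16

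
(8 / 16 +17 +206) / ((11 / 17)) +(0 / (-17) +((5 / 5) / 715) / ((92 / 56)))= 11360533 / 32890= 345.41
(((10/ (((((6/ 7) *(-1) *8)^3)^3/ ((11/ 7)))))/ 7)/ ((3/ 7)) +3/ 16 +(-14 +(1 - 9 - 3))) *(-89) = 2208.31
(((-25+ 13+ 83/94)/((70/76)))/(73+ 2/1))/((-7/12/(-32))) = -508288/57575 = -8.83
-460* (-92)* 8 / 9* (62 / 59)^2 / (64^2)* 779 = 1980097255 / 250632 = 7900.42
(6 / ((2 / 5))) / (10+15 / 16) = 48 / 35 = 1.37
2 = 2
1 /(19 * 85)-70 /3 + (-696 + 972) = 1224173 /4845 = 252.67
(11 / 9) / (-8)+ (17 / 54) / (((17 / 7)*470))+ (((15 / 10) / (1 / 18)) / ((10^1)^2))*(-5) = -76267 / 50760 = -1.50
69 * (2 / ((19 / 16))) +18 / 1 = 2550 / 19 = 134.21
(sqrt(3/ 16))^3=3*sqrt(3)/ 64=0.08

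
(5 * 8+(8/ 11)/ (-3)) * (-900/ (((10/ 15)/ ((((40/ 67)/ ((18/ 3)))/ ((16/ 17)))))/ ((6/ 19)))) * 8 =-200736000/ 14003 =-14335.21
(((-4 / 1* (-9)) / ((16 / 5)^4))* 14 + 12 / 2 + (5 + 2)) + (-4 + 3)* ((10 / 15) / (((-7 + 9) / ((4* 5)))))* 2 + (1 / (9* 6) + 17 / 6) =1620181 / 221184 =7.33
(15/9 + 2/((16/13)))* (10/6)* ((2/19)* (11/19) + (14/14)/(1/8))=191575/4332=44.22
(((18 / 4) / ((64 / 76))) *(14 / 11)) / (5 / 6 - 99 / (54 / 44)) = -3591 / 42152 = -0.09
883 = 883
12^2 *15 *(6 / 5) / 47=2592 / 47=55.15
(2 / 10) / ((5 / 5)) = 1 / 5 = 0.20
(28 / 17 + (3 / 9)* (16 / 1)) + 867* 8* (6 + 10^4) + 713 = 3539519135 / 51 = 69402335.98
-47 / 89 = -0.53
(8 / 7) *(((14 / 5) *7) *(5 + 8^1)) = 1456 / 5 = 291.20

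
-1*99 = -99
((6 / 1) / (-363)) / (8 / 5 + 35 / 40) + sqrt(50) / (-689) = -5* sqrt(2) / 689 - 80 / 11979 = -0.02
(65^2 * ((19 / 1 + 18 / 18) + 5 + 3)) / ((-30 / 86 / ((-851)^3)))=627006258986380 / 3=209002086328793.33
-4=-4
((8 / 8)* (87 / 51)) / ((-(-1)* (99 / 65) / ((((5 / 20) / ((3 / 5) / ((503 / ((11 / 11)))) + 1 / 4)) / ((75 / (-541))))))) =-102590371 / 12758823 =-8.04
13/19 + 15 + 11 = 507/19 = 26.68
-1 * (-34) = 34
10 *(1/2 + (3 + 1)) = 45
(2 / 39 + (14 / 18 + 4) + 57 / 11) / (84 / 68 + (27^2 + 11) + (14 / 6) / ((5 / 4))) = 1095140 / 81291639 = 0.01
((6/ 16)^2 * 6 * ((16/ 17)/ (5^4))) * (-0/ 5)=0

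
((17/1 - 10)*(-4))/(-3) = 28/3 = 9.33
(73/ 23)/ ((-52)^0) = 73/ 23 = 3.17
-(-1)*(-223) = -223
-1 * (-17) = 17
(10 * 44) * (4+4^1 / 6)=6160 / 3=2053.33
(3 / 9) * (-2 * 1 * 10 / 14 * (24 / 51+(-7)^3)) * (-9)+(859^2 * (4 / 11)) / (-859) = -2330474 / 1309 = -1780.35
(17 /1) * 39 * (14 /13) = 714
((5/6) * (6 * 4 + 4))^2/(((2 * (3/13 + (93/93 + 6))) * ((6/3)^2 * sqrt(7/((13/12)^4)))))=384475 * sqrt(7)/243648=4.17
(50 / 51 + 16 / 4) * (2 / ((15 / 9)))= 508 / 85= 5.98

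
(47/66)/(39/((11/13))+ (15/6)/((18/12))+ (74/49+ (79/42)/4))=9212/643411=0.01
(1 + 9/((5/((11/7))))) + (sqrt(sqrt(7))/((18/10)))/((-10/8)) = 134/35 - 4*7^(1/4)/9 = 3.11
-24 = -24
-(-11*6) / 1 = 66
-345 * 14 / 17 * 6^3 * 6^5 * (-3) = 24337635840 / 17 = 1431625637.65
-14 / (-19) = 14 / 19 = 0.74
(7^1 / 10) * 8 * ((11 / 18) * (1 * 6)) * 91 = 1868.53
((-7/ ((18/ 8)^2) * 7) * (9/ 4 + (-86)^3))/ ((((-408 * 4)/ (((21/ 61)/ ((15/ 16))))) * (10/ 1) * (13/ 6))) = -349066298/ 5459805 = -63.93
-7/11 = -0.64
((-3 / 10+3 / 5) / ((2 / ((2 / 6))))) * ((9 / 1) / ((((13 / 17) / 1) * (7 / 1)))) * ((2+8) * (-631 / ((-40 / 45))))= 868887 / 1456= 596.76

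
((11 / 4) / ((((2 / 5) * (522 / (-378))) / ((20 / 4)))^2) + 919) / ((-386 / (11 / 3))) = -169377329 / 15582048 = -10.87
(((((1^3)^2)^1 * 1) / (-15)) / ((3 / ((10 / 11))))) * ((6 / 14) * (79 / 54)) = -79 / 6237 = -0.01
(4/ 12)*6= 2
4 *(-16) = -64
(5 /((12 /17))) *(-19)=-1615 /12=-134.58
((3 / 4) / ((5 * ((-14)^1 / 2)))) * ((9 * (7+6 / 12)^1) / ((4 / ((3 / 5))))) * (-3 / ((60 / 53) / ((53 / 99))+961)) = 2047761 / 3030035680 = 0.00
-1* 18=-18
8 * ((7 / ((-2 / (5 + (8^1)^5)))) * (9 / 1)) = -8258796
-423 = -423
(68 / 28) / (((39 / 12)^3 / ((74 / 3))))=80512 / 46137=1.75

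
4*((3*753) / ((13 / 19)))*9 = 1545156 / 13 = 118858.15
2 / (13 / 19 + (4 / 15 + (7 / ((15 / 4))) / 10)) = 2850 / 1621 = 1.76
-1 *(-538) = 538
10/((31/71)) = 22.90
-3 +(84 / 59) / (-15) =-3.09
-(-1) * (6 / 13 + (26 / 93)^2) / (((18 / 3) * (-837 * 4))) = -30341 / 1129317228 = -0.00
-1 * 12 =-12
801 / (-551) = -801 / 551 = -1.45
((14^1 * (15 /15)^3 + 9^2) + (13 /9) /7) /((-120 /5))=-2999 /756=-3.97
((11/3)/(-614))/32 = -11/58944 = -0.00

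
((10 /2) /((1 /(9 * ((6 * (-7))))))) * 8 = -15120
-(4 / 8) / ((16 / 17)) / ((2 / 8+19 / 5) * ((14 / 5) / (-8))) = 425 / 1134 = 0.37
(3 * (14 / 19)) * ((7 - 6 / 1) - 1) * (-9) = 0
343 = 343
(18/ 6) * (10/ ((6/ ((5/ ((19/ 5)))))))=125/ 19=6.58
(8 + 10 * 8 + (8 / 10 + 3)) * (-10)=-918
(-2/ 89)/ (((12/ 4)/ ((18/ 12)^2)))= -3/ 178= -0.02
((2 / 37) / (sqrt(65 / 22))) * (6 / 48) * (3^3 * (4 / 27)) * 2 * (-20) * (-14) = 112 * sqrt(1430) / 481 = 8.81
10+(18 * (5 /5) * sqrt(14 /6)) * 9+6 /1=16+54 * sqrt(21)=263.46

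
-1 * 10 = -10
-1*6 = -6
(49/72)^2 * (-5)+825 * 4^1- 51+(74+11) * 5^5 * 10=13786830811/5184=2659496.68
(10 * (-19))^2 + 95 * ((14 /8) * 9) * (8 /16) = 294785 /8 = 36848.12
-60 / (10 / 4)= -24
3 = 3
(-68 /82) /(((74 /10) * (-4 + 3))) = 0.11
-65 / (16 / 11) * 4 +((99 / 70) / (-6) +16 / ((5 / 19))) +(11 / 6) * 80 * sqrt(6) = -8273 / 70 +440 * sqrt(6) / 3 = 241.07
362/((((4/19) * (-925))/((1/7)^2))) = -3439/90650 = -0.04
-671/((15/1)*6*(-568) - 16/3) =2013/153376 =0.01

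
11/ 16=0.69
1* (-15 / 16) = -15 / 16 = -0.94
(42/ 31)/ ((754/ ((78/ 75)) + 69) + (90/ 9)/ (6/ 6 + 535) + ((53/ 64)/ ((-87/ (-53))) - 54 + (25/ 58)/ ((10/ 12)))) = 15668352/ 8569936453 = 0.00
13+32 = 45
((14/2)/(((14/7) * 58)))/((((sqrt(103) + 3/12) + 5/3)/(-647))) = 312501/414787 - 163044 * sqrt(103)/414787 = -3.24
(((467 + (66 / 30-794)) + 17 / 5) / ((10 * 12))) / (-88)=1607 / 52800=0.03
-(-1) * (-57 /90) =-19 /30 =-0.63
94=94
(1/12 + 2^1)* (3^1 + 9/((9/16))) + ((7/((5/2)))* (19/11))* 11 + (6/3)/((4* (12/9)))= 11179/120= 93.16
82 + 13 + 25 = 120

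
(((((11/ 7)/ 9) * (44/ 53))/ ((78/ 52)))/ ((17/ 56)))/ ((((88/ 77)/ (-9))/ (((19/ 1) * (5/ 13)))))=-643720/ 35139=-18.32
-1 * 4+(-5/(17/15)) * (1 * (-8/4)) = 82/17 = 4.82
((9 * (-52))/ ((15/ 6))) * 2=-1872/ 5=-374.40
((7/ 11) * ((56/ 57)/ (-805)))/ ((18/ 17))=-476/ 648945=-0.00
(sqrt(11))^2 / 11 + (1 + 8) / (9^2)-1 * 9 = -71 / 9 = -7.89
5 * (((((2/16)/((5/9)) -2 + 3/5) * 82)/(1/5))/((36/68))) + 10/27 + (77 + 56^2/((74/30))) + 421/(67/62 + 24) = -19786872323/6213780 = -3184.35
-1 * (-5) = 5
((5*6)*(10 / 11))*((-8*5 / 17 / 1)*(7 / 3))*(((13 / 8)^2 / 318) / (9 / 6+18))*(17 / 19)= -11375 / 199386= -0.06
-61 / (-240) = 61 / 240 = 0.25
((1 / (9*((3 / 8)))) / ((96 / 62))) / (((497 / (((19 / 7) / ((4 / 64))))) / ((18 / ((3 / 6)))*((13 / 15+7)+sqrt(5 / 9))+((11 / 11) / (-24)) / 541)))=18848*sqrt(5) / 93933+220999279 / 46669365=5.18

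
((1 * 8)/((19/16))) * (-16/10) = -1024/95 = -10.78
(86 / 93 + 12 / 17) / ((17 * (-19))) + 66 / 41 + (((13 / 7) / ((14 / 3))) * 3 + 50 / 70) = 7207863101 / 2051843934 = 3.51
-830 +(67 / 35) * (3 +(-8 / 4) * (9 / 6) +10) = -5676 / 7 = -810.86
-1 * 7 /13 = -7 /13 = -0.54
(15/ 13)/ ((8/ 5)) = 75/ 104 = 0.72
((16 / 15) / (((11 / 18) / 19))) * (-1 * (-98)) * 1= 3250.04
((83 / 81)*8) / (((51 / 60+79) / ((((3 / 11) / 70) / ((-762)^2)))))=332 / 481958181243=0.00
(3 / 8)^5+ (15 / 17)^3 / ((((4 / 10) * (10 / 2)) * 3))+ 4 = 4.12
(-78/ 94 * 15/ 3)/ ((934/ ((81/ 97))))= -15795/ 4258106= -0.00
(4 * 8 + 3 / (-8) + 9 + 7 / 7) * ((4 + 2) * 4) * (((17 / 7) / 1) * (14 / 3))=11322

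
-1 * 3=-3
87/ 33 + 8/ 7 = 291/ 77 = 3.78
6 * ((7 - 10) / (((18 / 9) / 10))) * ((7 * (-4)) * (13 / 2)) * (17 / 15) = 18564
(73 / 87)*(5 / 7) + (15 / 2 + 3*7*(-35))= -885365 / 1218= -726.90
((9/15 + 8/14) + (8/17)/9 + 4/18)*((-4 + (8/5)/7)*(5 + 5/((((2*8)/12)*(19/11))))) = -3094619/79135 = -39.11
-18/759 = -6/253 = -0.02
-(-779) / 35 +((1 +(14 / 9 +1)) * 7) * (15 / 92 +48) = 1220.98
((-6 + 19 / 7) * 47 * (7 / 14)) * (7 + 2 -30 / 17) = -132963 / 238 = -558.67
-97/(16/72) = -873/2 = -436.50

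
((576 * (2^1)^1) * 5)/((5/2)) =2304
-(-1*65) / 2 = 65 / 2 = 32.50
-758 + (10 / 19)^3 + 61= -4779723 / 6859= -696.85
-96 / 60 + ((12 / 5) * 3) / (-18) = -2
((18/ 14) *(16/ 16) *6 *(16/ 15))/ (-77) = -288/ 2695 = -0.11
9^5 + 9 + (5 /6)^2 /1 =2126113 /36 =59058.69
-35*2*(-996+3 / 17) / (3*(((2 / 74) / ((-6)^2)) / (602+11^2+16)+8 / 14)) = 2721791124360 / 66935783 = 40662.72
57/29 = 1.97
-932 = -932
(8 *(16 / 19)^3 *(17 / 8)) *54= 3760128 / 6859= 548.20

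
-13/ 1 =-13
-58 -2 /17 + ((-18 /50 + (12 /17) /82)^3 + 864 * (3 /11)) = 177.48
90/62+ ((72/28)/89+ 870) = 16830903/19313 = 871.48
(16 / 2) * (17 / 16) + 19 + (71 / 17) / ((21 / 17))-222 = -8027 / 42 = -191.12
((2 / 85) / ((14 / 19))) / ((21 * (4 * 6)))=19 / 299880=0.00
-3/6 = -1/2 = -0.50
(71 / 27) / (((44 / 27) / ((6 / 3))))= 71 / 22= 3.23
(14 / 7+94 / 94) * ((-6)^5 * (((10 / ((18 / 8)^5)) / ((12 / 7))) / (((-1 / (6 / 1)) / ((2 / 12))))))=573440 / 243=2359.84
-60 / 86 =-30 / 43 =-0.70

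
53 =53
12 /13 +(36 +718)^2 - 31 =7390317 /13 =568485.92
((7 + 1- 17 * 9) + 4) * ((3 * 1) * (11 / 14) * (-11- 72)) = 386199 / 14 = 27585.64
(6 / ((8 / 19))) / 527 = 57 / 2108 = 0.03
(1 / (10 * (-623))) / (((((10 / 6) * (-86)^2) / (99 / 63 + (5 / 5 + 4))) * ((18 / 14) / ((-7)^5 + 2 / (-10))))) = 161069 / 143990875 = 0.00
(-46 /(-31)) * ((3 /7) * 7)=138 /31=4.45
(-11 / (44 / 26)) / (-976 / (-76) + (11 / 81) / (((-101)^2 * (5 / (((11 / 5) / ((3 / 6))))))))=-5102285175 / 10080637396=-0.51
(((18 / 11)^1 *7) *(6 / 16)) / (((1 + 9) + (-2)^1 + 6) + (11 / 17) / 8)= 6426 / 21065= 0.31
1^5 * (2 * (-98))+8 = -188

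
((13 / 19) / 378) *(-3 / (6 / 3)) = -13 / 4788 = -0.00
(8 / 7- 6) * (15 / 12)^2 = -425 / 56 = -7.59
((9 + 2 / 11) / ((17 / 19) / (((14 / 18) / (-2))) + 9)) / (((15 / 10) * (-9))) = -26866 / 264627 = -0.10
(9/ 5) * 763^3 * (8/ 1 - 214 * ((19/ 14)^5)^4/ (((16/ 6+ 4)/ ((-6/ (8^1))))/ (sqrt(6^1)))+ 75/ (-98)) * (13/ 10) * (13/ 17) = 9775815197967/ 1700+ 71302870515053016692653245318245227167 * sqrt(6)/ 8293646310378085285888000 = 21064720614180.29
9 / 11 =0.82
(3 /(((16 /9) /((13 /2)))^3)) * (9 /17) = 43243551 /557056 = 77.63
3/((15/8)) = 1.60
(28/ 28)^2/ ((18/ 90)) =5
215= 215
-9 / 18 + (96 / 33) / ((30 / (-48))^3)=-34143 / 2750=-12.42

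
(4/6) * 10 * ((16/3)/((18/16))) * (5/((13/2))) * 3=72.93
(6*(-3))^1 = -18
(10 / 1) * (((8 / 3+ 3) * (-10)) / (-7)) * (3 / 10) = 24.29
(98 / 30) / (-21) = -7 / 45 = -0.16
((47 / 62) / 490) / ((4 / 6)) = 0.00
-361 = -361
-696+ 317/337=-234235/337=-695.06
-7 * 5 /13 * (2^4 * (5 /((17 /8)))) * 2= -44800 /221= -202.71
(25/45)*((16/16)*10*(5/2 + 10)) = 625/9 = 69.44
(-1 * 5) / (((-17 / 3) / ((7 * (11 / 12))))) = 385 / 68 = 5.66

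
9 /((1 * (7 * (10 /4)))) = 18 /35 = 0.51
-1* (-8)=8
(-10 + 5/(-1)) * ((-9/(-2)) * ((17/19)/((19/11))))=-25245/722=-34.97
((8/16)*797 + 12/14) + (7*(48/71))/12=397353/994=399.75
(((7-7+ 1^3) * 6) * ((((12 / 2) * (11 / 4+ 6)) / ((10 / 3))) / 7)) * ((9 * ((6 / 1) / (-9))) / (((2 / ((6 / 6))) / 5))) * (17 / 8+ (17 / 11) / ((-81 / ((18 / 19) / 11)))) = -429.98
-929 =-929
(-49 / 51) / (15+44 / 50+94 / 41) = -7175 / 135711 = -0.05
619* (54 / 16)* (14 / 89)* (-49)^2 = 280895391 / 356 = 789032.00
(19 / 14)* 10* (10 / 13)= 950 / 91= 10.44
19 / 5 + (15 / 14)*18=808 / 35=23.09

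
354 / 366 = 59 / 61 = 0.97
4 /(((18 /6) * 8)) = 1 /6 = 0.17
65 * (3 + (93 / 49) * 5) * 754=29994120 / 49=612124.90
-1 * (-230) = 230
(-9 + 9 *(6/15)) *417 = -11259/5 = -2251.80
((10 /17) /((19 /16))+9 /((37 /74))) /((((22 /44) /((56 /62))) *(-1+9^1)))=41818 /10013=4.18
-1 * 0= 0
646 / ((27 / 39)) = 8398 / 9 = 933.11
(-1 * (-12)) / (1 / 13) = 156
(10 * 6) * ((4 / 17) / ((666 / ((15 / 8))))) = 25 / 629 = 0.04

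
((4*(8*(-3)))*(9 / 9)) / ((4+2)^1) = -16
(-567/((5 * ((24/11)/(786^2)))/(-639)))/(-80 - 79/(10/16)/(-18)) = -1846643057721/6568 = -281157591.01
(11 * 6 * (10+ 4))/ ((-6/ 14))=-2156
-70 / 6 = -35 / 3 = -11.67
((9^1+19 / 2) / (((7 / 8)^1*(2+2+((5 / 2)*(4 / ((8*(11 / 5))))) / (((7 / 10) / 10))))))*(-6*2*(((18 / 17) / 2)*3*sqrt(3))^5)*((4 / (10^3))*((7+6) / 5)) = -5466244819464*sqrt(3) / 275984704375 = -34.31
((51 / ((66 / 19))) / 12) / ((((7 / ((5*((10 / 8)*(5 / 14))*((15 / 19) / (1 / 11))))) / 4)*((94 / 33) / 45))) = 15778125 / 73696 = 214.10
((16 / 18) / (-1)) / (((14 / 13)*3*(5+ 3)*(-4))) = 13 / 1512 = 0.01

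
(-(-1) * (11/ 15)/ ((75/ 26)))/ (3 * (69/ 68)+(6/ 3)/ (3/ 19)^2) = 19448/ 6369875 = 0.00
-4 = -4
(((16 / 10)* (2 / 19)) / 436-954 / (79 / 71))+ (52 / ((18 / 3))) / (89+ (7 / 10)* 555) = -401885242874 / 468739785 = -857.37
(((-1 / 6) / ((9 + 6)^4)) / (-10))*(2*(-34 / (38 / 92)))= -782 / 14428125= -0.00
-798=-798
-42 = -42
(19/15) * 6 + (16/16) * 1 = 43/5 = 8.60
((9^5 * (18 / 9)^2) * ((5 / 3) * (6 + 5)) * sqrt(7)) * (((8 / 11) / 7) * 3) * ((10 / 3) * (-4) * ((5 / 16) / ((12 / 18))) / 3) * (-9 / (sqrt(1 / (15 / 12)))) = 88573500 * sqrt(35) / 7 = 74858270.38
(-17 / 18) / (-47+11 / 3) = 17 / 780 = 0.02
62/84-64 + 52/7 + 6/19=-6329/114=-55.52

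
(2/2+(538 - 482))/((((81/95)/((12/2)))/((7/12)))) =12635/54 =233.98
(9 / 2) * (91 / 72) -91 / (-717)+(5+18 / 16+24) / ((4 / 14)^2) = 8600459 / 22944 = 374.85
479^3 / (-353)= -109902239 / 353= -311337.79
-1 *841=-841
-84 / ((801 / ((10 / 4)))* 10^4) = -7 / 267000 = -0.00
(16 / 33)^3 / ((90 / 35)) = 14336 / 323433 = 0.04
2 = 2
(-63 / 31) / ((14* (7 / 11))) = -99 / 434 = -0.23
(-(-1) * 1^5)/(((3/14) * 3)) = 14/9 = 1.56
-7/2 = -3.50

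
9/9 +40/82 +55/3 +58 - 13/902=210545/2706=77.81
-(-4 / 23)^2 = -16 / 529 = -0.03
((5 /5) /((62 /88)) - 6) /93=-0.05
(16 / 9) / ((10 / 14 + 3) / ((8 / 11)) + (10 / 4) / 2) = 224 / 801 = 0.28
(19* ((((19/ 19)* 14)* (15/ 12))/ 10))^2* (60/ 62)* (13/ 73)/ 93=1149785/ 561224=2.05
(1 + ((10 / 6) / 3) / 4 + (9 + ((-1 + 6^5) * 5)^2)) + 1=54405562901 / 36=1511265636.14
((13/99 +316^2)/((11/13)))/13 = 9885757/1089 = 9077.83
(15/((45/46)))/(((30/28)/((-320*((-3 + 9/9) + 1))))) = 41216/9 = 4579.56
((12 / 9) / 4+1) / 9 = 4 / 27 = 0.15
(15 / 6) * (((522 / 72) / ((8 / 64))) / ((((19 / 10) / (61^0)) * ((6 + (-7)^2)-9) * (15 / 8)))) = 1160 / 1311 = 0.88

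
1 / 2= 0.50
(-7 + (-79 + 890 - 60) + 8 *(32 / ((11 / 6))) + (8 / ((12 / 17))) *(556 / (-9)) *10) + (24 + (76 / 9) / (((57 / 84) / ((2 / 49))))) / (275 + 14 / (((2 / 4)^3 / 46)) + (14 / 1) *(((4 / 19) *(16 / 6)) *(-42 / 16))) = -1306507430912 / 213556959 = -6117.84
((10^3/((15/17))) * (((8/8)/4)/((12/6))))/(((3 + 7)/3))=85/2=42.50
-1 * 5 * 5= -25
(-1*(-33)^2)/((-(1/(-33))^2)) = 1185921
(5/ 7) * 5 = 25/ 7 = 3.57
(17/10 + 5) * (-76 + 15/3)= -4757/10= -475.70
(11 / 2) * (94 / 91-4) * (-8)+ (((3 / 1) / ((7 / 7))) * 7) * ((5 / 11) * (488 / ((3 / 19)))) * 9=265912560 / 1001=265646.91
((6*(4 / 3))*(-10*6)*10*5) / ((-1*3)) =8000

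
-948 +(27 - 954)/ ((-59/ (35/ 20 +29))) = -109707/ 236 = -464.86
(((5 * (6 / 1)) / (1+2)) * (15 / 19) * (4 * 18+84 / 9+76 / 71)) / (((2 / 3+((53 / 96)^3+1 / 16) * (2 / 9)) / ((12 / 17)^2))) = 503135915212800 / 1114371275041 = 451.50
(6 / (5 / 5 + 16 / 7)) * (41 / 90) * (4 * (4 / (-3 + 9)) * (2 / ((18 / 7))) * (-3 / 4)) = -4018 / 3105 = -1.29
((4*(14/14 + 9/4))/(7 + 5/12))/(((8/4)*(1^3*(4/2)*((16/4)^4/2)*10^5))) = 39/1139200000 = 0.00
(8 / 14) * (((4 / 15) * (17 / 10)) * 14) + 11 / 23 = 7081 / 1725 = 4.10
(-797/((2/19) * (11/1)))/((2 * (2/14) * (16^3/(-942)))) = 554.05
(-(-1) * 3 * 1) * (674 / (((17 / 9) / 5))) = 90990 / 17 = 5352.35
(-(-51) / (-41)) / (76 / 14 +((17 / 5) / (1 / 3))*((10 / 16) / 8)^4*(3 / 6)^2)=-23957864448 / 104557439737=-0.23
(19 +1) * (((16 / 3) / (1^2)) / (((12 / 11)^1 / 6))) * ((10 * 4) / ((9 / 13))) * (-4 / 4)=-33896.30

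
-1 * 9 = -9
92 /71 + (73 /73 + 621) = 623.30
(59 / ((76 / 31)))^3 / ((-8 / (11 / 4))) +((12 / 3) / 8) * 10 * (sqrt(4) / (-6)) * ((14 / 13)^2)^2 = -5769412888250317 / 1203608979456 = -4793.43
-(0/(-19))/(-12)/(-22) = 0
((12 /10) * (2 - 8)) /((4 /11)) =-99 /5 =-19.80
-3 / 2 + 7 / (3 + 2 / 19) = 89 / 118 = 0.75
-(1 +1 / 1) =-2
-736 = -736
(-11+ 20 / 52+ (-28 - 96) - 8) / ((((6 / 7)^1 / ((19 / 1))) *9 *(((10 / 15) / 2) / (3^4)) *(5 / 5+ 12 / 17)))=-18863523 / 377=-50035.87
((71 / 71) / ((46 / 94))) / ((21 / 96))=1504 / 161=9.34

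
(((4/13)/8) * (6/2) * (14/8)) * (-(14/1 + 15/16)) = -5019/1664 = -3.02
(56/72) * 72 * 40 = 2240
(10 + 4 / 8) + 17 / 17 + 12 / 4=29 / 2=14.50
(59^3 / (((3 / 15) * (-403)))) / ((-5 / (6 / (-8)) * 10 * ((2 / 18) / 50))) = -27726165 / 1612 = -17199.85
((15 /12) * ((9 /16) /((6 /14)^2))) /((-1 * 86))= -245 /5504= -0.04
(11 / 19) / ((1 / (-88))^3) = -7496192 / 19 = -394536.42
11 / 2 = 5.50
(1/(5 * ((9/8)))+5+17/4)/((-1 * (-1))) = 1697/180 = 9.43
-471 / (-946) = 471 / 946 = 0.50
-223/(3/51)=-3791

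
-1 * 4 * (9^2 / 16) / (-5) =81 / 20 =4.05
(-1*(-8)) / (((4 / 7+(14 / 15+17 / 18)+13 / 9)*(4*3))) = 420 / 2453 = 0.17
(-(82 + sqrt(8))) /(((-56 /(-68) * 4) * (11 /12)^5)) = -43358976 /1127357-1057536 * sqrt(2) /1127357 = -39.79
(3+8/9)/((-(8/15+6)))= -25/42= -0.60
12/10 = 6/5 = 1.20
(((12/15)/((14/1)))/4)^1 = 1/70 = 0.01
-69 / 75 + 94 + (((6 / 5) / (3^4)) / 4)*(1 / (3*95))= 7162507 / 76950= 93.08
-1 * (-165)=165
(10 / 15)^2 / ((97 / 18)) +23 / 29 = 2463 / 2813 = 0.88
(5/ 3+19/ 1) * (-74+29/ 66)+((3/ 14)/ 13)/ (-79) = -2163961187/ 1423422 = -1520.25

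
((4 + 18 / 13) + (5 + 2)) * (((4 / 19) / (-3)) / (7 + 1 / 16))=-0.12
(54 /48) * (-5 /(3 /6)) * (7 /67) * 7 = -2205 /268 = -8.23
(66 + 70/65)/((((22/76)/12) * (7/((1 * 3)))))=1192896/1001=1191.70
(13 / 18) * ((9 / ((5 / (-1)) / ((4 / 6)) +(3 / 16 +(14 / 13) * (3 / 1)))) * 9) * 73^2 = -21614424 / 283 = -76376.06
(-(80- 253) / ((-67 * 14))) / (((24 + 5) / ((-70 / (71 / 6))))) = 5190 / 137953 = 0.04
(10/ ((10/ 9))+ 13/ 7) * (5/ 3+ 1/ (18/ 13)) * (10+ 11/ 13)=76798/ 273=281.31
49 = 49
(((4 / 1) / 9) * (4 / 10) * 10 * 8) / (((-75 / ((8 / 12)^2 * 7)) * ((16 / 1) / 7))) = -1568 / 6075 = -0.26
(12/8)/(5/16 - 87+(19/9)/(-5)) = -1080/62719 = -0.02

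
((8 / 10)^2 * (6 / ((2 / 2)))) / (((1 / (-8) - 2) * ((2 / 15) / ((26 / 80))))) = -1872 / 425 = -4.40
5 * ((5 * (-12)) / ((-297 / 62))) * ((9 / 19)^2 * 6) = 334800 / 3971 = 84.31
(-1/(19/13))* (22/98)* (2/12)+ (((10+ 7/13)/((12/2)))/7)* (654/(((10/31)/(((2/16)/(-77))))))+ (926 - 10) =29240754149/31951920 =915.15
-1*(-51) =51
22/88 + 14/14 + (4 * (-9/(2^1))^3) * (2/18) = -157/4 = -39.25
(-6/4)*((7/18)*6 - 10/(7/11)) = 281/14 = 20.07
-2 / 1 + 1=-1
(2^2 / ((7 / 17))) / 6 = 34 / 21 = 1.62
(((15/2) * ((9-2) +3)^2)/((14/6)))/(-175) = -90/49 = -1.84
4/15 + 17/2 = 8.77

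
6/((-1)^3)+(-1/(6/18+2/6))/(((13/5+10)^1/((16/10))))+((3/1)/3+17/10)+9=5.51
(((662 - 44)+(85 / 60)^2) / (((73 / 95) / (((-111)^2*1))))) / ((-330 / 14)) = -421752.20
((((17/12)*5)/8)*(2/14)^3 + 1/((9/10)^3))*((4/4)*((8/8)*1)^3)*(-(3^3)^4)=-8016561495/10976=-730371.86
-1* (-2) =2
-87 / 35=-2.49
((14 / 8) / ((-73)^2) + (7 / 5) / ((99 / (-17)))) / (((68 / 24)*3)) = -2533139 / 89687070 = -0.03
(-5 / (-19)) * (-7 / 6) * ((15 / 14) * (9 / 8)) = -225 / 608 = -0.37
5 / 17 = 0.29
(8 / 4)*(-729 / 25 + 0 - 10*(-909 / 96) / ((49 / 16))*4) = 231558 / 1225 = 189.03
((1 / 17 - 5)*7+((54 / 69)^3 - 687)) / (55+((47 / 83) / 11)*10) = -9078473019 / 698908981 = -12.99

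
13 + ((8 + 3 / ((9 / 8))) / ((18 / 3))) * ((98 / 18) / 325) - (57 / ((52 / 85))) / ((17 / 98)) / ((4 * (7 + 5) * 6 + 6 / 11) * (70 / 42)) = 51045613 / 4284900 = 11.91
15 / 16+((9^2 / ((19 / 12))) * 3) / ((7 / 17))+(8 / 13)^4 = 22718909755 / 60777808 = 373.80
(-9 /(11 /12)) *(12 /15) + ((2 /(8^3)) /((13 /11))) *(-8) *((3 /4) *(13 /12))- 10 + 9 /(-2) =-630109 /28160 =-22.38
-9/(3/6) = -18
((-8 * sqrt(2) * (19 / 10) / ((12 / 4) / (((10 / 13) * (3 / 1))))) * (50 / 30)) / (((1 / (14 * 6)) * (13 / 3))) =-63840 * sqrt(2) / 169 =-534.22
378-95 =283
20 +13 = 33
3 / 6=1 / 2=0.50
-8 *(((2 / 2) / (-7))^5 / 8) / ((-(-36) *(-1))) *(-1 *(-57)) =-19 / 201684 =-0.00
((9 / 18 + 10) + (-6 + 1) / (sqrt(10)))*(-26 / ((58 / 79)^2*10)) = -1703793 / 33640 + 81133*sqrt(10) / 33640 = -43.02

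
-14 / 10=-7 / 5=-1.40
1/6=0.17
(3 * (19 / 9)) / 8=0.79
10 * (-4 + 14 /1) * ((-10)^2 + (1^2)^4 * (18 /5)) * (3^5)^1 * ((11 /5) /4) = 1384614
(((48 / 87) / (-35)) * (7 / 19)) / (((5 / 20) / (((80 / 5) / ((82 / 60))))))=-6144 / 22591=-0.27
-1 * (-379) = 379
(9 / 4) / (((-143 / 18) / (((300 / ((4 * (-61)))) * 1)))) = 6075 / 17446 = 0.35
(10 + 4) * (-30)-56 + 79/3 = -1349/3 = -449.67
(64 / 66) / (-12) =-8 / 99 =-0.08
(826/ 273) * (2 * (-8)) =-1888/ 39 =-48.41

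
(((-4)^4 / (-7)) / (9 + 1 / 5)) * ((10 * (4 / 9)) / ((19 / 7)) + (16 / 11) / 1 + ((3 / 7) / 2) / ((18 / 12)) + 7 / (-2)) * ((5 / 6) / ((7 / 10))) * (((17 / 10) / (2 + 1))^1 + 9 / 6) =346356800 / 133552881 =2.59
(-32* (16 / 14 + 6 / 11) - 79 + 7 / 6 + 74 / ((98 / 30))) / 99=-353173 / 320166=-1.10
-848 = -848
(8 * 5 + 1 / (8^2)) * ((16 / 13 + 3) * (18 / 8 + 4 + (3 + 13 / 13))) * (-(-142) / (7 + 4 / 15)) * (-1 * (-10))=2365551375 / 6976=339098.53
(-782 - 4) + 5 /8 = -6283 /8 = -785.38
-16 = -16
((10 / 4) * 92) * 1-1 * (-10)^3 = 1230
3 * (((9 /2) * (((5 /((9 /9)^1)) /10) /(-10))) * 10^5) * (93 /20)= -313875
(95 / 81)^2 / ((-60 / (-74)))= 66785 / 39366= 1.70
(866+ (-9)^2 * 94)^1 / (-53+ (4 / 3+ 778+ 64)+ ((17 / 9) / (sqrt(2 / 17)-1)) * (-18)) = 105431840 / 10302679-288320 * sqrt(34) / 10302679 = 10.07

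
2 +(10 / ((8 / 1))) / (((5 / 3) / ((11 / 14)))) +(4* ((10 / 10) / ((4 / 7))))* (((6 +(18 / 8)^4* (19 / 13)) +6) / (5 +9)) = 1272805 / 46592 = 27.32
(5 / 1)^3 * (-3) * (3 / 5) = -225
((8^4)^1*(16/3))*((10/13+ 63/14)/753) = 4489216/29367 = 152.87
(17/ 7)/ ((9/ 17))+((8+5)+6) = 1486/ 63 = 23.59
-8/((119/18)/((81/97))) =-11664/11543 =-1.01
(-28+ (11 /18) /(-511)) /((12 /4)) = -257555 /27594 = -9.33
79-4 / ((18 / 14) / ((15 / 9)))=73.81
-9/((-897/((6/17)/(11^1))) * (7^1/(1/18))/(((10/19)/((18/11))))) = 5/6084351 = 0.00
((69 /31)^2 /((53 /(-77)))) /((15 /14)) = -1710786 /254665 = -6.72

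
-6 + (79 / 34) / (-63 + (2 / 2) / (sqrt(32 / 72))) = -12625 / 2091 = -6.04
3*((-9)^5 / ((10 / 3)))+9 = -531351 / 10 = -53135.10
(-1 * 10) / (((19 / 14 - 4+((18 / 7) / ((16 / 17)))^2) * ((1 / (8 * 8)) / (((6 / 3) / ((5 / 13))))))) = -10436608 / 15121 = -690.21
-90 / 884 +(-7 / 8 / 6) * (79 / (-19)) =0.50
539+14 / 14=540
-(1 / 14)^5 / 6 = -1 / 3226944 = -0.00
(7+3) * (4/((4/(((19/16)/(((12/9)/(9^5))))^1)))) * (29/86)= 488039985/2752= 177340.11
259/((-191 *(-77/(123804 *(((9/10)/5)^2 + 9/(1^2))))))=25859467647/1313125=19693.07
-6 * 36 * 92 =-19872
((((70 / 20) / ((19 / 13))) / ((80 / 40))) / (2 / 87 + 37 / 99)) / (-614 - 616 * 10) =-87087 / 195461512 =-0.00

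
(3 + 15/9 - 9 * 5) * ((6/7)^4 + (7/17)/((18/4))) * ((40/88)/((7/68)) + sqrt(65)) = -28060142 * sqrt(65)/1102059 - 51018440/453789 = -317.71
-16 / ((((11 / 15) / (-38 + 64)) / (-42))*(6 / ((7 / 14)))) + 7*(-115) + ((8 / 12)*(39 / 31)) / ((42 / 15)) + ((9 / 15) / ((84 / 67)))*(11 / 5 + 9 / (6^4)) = 40622127883 / 34372800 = 1181.81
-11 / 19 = -0.58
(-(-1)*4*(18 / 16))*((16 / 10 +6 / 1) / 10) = 171 / 50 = 3.42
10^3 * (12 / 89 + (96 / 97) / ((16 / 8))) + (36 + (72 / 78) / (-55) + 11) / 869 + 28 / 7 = 3399323008589 / 5363985055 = 633.73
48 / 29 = 1.66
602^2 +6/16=2899235/8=362404.38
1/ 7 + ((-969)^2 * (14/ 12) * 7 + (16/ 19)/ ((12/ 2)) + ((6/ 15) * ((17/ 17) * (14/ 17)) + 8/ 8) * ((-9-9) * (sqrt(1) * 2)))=520129524091/ 67830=7668133.92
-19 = -19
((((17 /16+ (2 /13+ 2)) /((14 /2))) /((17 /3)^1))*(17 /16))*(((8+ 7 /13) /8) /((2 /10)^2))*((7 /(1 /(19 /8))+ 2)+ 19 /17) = 14953906125 /329498624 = 45.38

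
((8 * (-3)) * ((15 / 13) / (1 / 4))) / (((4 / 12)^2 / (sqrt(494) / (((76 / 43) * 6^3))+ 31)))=-401760 / 13-645 * sqrt(494) / 247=-30962.66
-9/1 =-9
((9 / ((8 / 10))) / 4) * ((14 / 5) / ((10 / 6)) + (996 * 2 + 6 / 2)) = 449253 / 80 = 5615.66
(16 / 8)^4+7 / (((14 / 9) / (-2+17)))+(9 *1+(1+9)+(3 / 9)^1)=617 / 6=102.83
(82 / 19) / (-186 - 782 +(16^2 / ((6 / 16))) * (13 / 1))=123 / 225340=0.00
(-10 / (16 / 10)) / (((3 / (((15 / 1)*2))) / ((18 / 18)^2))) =-125 / 2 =-62.50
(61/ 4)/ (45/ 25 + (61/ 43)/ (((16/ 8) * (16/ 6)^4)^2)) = 220033187840/ 25973131473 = 8.47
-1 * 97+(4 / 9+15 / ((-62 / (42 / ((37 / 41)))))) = -1112978 / 10323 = -107.82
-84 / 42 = -2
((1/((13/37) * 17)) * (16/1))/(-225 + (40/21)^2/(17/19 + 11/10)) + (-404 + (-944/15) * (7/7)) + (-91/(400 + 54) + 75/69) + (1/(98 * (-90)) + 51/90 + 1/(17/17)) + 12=-34355085074909448947/75924137524517100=-452.49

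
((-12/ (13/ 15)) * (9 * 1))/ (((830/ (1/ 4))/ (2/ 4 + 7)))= -1215/ 4316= -0.28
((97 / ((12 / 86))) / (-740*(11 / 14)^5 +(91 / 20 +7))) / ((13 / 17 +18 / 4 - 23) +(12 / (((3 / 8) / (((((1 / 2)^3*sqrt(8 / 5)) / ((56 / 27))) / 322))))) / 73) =66670697728361720*sqrt(10) / 193069177586999078342967 +108088045052433280420600 / 579207532760997235028901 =0.19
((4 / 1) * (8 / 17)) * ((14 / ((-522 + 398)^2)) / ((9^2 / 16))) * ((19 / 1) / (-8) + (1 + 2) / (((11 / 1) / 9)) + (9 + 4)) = 0.00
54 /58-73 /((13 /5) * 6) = -8479 /2262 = -3.75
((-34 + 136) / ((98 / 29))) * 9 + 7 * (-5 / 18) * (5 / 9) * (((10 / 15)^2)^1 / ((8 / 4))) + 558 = 29627462 / 35721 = 829.41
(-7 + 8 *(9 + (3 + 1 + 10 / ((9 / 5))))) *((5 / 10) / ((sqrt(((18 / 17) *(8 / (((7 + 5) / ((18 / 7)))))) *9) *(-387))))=-1273 *sqrt(714) / 752328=-0.05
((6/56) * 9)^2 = 729/784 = 0.93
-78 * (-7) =546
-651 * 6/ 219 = -1302/ 73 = -17.84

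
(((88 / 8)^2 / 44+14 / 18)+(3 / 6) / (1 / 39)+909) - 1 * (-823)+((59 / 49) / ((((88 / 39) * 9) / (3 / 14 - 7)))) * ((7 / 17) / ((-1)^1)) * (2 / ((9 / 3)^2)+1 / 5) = 6947406923 / 3958416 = 1755.10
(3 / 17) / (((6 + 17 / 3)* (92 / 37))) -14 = -766027 / 54740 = -13.99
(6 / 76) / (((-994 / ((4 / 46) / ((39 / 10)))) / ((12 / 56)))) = -15 / 39528398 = -0.00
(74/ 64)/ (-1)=-37/ 32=-1.16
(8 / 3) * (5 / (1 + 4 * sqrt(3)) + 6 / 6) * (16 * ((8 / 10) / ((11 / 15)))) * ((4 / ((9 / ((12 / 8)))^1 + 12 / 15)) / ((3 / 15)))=512000 * sqrt(3) / 8789 + 1075200 / 8789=223.23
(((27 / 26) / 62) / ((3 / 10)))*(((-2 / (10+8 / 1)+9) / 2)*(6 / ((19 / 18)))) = 10800 / 7657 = 1.41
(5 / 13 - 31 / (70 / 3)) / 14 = -859 / 12740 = -0.07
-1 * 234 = -234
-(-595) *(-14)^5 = -320005280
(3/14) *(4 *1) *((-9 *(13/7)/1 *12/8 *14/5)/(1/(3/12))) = -1053/70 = -15.04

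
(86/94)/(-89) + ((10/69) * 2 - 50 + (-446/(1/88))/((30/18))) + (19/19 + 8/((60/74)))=-11346722902/481045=-23587.65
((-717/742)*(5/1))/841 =-3585/624022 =-0.01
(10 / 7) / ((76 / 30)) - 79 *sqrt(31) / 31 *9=75 / 133 - 711 *sqrt(31) / 31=-127.14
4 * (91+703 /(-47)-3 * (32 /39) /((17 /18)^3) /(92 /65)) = 1571577064 /5310953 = 295.91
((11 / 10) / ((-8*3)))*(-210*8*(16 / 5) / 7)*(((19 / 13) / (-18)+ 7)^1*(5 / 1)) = 142472 / 117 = 1217.71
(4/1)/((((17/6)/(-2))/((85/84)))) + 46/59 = -2.08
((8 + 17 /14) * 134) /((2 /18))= 77787 /7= 11112.43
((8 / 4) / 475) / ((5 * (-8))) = -1 / 9500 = -0.00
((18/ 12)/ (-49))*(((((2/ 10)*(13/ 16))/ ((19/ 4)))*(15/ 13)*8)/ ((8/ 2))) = -9/ 3724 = -0.00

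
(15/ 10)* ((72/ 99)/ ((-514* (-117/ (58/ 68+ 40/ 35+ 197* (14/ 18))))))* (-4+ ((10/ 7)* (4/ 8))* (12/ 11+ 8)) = 21278528/ 3030744717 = 0.01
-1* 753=-753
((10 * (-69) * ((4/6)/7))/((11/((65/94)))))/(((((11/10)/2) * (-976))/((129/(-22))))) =-0.05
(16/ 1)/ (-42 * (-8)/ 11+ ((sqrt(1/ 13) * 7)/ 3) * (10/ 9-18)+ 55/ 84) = 43604047872 * sqrt(13)/ 767764981829+ 448796956608/ 767764981829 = 0.79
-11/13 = -0.85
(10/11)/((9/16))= 1.62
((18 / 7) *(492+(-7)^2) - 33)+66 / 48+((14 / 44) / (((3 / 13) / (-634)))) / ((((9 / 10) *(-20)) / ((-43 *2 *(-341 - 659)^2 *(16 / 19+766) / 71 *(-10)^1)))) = 451086951163.96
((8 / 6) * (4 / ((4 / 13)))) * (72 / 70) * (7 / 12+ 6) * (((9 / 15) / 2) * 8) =49296 / 175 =281.69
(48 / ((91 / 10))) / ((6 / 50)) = 4000 / 91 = 43.96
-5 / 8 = -0.62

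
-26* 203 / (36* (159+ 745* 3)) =-377 / 6156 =-0.06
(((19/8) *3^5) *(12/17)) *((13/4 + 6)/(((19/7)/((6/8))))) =566433/544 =1041.24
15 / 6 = 2.50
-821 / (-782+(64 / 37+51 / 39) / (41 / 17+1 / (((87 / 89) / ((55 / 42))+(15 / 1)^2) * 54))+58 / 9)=8695544995532889 / 8200885832754302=1.06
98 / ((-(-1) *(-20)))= -49 / 10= -4.90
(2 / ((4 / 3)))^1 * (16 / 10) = 12 / 5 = 2.40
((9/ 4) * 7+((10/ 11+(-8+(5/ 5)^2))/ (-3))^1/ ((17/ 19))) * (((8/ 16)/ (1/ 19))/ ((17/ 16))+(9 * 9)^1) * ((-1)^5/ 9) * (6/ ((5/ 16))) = -8992744/ 2601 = -3457.42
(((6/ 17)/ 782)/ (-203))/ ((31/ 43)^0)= -0.00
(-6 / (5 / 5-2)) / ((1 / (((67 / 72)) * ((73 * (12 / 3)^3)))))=78256 / 3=26085.33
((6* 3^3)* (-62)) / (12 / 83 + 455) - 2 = -909206 / 37777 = -24.07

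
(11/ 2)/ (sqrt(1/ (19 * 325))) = 55 * sqrt(247)/ 2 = 432.20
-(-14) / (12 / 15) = 17.50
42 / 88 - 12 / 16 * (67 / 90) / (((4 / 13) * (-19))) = 57461 / 100320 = 0.57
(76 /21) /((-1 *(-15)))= 76 /315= 0.24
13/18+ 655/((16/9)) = 53159/144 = 369.16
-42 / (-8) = 21 / 4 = 5.25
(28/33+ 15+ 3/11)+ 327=11323/33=343.12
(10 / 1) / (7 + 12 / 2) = 10 / 13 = 0.77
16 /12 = 4 /3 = 1.33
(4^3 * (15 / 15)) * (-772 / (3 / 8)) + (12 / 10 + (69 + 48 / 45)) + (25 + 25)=-658167 / 5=-131633.40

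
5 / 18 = 0.28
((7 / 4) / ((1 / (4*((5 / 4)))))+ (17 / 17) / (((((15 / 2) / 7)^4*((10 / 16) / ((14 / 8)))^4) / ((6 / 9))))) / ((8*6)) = 15128578073 / 18225000000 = 0.83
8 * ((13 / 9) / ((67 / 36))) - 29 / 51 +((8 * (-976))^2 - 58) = 208316761375 / 3417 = 60964811.64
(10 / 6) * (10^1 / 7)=50 / 21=2.38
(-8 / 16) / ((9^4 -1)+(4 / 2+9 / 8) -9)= -4 / 52433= -0.00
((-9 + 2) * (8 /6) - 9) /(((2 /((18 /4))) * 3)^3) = -495 /64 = -7.73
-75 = -75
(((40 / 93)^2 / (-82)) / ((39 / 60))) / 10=-1600 / 4609917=-0.00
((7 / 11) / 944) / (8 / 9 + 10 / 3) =63 / 394592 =0.00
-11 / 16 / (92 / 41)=-0.31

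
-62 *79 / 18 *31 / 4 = -75919 / 36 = -2108.86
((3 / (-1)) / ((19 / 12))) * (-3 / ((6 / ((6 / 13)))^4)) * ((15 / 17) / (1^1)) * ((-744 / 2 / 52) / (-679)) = 0.00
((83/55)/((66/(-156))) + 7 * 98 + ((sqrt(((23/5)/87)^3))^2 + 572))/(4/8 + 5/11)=24987952884214/19014274125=1314.17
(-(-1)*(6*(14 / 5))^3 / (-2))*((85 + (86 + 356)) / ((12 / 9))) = -117133128 / 125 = -937065.02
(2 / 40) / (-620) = -1 / 12400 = -0.00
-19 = -19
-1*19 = -19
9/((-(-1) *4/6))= 27/2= 13.50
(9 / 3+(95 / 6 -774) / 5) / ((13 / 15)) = -171.50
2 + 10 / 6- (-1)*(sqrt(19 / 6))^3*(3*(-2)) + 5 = -25.14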